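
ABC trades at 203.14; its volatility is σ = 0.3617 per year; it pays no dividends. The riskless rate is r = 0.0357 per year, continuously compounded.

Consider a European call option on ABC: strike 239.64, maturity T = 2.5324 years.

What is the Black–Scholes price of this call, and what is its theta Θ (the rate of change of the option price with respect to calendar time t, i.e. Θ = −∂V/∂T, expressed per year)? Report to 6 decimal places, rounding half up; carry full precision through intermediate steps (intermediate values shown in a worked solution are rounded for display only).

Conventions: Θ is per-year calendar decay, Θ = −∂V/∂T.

σ√T = 0.3617·√2.5324 = 0.575592
d₁ = (ln(S/K) + (r+σ²/2)T) / (σ√T) = (ln(203.14/239.64) + (0.0357+0.3617²/2)·2.5324) / 0.575592 = (-0.165242 + 0.256060) / 0.575592 = 0.157781
d₂ = d₁ − σ√T = 0.157781 − 0.575592 = -0.417811
e^{−rT} = 0.913560
N(d₁) = 0.562685,  N(d₂) = 0.338043
Call price V = S·N(d₁) − K·e^{−rT}·N(d₂) = 114.303870 − 74.006114 = 40.297756
φ(d₁) = (1/√(2π))·e^{−d₁²/2} = 0.394007
Θ = −S·φ(d₁)·σ/(2√T) − r·K·e^{−rT}·N(d₂) = −9.096033 − 2.642018 = -11.738052

price = 40.297756
Θ = -11.738052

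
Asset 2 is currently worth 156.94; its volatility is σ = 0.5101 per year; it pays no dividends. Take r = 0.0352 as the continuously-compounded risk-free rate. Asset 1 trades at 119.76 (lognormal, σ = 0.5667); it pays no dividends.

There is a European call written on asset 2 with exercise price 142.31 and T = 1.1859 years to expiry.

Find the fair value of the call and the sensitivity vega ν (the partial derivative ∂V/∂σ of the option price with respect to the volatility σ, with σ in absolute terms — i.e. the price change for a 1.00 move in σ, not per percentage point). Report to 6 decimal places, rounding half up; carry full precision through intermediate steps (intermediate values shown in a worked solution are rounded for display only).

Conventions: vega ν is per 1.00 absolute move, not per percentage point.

σ√T = 0.5101·√1.1859 = 0.555494
d₁ = (ln(S/K) + (r+σ²/2)T) / (σ√T) = (ln(156.94/142.31) + (0.0352+0.5101²/2)·1.1859) / 0.555494 = (0.097856 + 0.196030) / 0.555494 = 0.529054
d₂ = d₁ − σ√T = 0.529054 − 0.555494 = -0.026440
e^{−rT} = 0.959116
N(d₁) = 0.701616,  N(d₂) = 0.489453
Call price V = S·N(d₁) − K·e^{−rT}·N(d₂) = 110.111610 − 66.806313 = 43.305297
φ(d₁) = (1/√(2π))·e^{−d₁²/2} = 0.346841
ν = S·φ(d₁)·√T = 59.277334

price = 43.305297
ν = 59.277334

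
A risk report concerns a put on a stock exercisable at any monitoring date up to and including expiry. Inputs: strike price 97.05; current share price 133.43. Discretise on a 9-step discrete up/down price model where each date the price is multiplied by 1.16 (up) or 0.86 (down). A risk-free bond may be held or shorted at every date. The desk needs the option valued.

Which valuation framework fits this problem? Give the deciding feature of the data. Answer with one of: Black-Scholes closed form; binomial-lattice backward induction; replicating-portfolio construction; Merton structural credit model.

Key observation: an American put (K = 97.05, S₀ = 133.43) on a 9-date tree has no closed form — the optimal stopping decision is embedded and must be resolved recursively from expiry.

framework: binomial-lattice backward induction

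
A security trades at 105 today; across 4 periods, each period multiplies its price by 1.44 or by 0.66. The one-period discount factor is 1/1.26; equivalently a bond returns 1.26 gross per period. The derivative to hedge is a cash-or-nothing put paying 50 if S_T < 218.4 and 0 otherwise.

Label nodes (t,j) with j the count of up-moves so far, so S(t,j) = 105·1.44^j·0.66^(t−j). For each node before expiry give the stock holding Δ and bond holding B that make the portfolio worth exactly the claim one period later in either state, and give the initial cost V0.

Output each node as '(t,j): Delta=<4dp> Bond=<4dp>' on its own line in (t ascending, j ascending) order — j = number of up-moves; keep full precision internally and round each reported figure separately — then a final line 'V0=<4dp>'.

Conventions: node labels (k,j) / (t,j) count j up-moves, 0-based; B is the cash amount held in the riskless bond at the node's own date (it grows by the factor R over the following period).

Arbitrage-free pricing uses the up-move probability p* = (R−d)/(u−d) = 0.7692, discounting each step at R = 1.26.
At maturity the claim pays: V(4,0)=50.0000, V(4,1)=50.0000, V(4,2)=50.0000, V(4,3)=50.0000, V(4,4)=0.0000
(3,0): S=30.1871. Δ = (V_up−V_dn)/(S_up−S_dn) = (50.0000−50.0000)/(43.4694−19.9235) = 0.0000. V = [p*·50.0000 + (1−p*)·50.0000]/1.26 = 39.6825. B = V − Δ·S = 39.6825.
(3,1): S=65.8627. Δ = (V_up−V_dn)/(S_up−S_dn) = (50.0000−50.0000)/(94.8423−43.4694) = 0.0000. V = [p*·50.0000 + (1−p*)·50.0000]/1.26 = 39.6825. B = V − Δ·S = 39.6825.
(3,2): S=143.7005. Δ = (V_up−V_dn)/(S_up−S_dn) = (50.0000−50.0000)/(206.9287−94.8423) = 0.0000. V = [p*·50.0000 + (1−p*)·50.0000]/1.26 = 39.6825. B = V − Δ·S = 39.6825.
(3,3): S=313.5283. Δ = (V_up−V_dn)/(S_up−S_dn) = (0.0000−50.0000)/(451.4808−206.9287) = -0.2045. V = [p*·0.0000 + (1−p*)·50.0000]/1.26 = 9.1575. B = V − Δ·S = 73.2601.
(2,0): S=45.7380. Δ = (V_up−V_dn)/(S_up−S_dn) = (39.6825−39.6825)/(65.8627−30.1871) = 0.0000. V = [p*·39.6825 + (1−p*)·39.6825]/1.26 = 31.4941. B = V − Δ·S = 31.4941.
(2,1): S=99.7920. Δ = (V_up−V_dn)/(S_up−S_dn) = (39.6825−39.6825)/(143.7005−65.8627) = 0.0000. V = [p*·39.6825 + (1−p*)·39.6825]/1.26 = 31.4941. B = V − Δ·S = 31.4941.
(2,2): S=217.7280. Δ = (V_up−V_dn)/(S_up−S_dn) = (9.1575−39.6825)/(313.5283−143.7005) = -0.1797. V = [p*·9.1575 + (1−p*)·39.6825]/1.26 = 12.8585. B = V − Δ·S = 51.9932.
(1,0): S=69.3000. Δ = (V_up−V_dn)/(S_up−S_dn) = (31.4941−31.4941)/(99.7920−45.7380) = 0.0000. V = [p*·31.4941 + (1−p*)·31.4941]/1.26 = 24.9953. B = V − Δ·S = 24.9953.
(1,1): S=151.2000. Δ = (V_up−V_dn)/(S_up−S_dn) = (12.8585−31.4941)/(217.7280−99.7920) = -0.1580. V = [p*·12.8585 + (1−p*)·31.4941]/1.26 = 13.6183. B = V − Δ·S = 37.5100.
(0,0): S=105.0000. Δ = (V_up−V_dn)/(S_up−S_dn) = (13.6183−24.9953)/(151.2000−69.3000) = -0.1389. V = [p*·13.6183 + (1−p*)·24.9953]/1.26 = 12.8919. B = V − Δ·S = 27.4778.
As a check, the time-0 holding Δ(0,0)·S0 + B(0,0) comes to 12.8919 — exactly V0.

(0,0): Delta=-0.1389 Bond=27.4778
(1,0): Delta=0.0000 Bond=24.9953
(1,1): Delta=-0.1580 Bond=37.5100
(2,0): Delta=0.0000 Bond=31.4941
(2,1): Delta=0.0000 Bond=31.4941
(2,2): Delta=-0.1797 Bond=51.9932
(3,0): Delta=0.0000 Bond=39.6825
(3,1): Delta=0.0000 Bond=39.6825
(3,2): Delta=0.0000 Bond=39.6825
(3,3): Delta=-0.2045 Bond=73.2601
V0=12.8919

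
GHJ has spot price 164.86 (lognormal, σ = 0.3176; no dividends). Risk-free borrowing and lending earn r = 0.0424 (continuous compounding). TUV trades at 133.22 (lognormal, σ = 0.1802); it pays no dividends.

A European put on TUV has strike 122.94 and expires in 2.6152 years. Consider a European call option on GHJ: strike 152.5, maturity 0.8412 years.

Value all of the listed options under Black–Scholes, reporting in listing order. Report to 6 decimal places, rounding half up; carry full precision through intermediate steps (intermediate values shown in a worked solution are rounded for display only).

[TUV put K=122.94]
σ√T = 0.1802·√2.6152 = 0.291412
d₁ = (ln(S/K) + (r+σ²/2)T) / (σ√T) = (ln(133.22/122.94) + (0.0424+0.1802²/2)·2.6152) / 0.291412 = (0.080305 + 0.153345) / 0.291412 = 0.801787
d₂ = d₁ − σ√T = 0.801787 − 0.291412 = 0.510376
e^{−rT} = 0.895042
N(−d₁) = 0.211338,  N(−d₂) = 0.304894
price = K·e^{−rT}·N(−d₂) − S·N(−d₁) = 33.549482 − 28.154443 = 5.395040
[GHJ call K=152.5]
σ√T = 0.3176·√0.8412 = 0.291293
d₁ = (ln(S/K) + (r+σ²/2)T) / (σ√T) = (ln(164.86/152.5) + (0.0424+0.3176²/2)·0.8412) / 0.291293 = (0.077932 + 0.078093) / 0.291293 = 0.535628
d₂ = d₁ − σ√T = 0.535628 − 0.291293 = 0.244335
e^{−rT} = 0.964962
N(d₁) = 0.703892,  N(d₂) = 0.596514
price = S·N(d₁) − K·e^{−rT}·N(d₂) = 116.043666 − 87.781053 = 28.262613

price(TUV put K=122.94) = 5.395040
price(GHJ call K=152.5) = 28.262613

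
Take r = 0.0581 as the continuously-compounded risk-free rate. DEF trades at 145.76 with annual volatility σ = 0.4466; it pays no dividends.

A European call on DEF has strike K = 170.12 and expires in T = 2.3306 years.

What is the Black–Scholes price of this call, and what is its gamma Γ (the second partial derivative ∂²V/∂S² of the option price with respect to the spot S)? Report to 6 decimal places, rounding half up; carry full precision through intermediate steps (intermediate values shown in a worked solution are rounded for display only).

σ√T = 0.4466·√2.3306 = 0.681793
d₁ = (ln(S/K) + (r+σ²/2)T) / (σ√T) = (ln(145.76/170.12) + (0.0581+0.4466²/2)·2.3306) / 0.681793 = (-0.154543 + 0.367829) / 0.681793 = 0.312831
d₂ = d₁ − σ√T = 0.312831 − 0.681793 = -0.368962
e^{−rT} = 0.873360
N(d₁) = 0.622796,  N(d₂) = 0.356078
Call price V = S·N(d₁) − K·e^{−rT}·N(d₂) = 90.778677 − 52.904632 = 37.874045
φ(d₁) = (1/√(2π))·e^{−d₁²/2} = 0.379891
Γ = φ(d₁) / (S·σ·√T) = 0.003823

price = 37.874045
Γ = 0.003823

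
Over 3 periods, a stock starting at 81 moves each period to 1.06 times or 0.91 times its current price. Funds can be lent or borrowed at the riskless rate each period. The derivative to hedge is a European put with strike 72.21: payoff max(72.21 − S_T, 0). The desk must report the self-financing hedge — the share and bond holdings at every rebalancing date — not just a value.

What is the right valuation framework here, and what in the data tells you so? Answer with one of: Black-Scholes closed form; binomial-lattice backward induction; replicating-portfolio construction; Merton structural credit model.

Key observation: what is demanded is not a single number but the (Δ, B) position at each node of the 1.06/0.91 tree starting at 81; constructing those positions is the replicating-portfolio method.

framework: replicating-portfolio construction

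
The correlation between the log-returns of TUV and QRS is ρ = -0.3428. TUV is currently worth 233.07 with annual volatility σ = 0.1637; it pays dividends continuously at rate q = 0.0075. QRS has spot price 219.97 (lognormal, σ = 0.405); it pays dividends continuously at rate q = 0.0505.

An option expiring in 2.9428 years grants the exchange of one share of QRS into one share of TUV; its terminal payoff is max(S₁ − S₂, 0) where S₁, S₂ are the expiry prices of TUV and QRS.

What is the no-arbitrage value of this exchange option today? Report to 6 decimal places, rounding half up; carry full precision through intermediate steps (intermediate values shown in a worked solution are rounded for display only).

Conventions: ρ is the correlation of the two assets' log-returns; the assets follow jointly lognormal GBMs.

σ_eff = √(σ₁² + σ₂² − 2ρσ₁σ₂) = √(0.1637² + 0.405² − 2·-0.3428·0.1637·0.405) = 0.486083
d₁ = (ln(S₁/S₂) + (q₂ − q₁ + σ_eff²/2)T) / (σ_eff√T) = (ln(233.07/219.97) + (0.0505 − 0.0075 + 0.118138)·2.9428) / 0.833856 = 0.638055
d₂ = d₁ − σ_eff√T = 0.638055 − 0.833856 = -0.195801
N(d₁) = 0.738281,  N(d₂) = 0.422383
V = S₁·e^{−q₁T}·N(d₁) − S₂·e^{−q₂T}·N(d₂) = 168.314986 − 80.080862 = 88.234124
Key observation: pricing in QRS-units makes this a unit-strike call on the ratio S₁/S₂ — the risk-free rate cancels and cannot affect the value.

exchange price = 88.234124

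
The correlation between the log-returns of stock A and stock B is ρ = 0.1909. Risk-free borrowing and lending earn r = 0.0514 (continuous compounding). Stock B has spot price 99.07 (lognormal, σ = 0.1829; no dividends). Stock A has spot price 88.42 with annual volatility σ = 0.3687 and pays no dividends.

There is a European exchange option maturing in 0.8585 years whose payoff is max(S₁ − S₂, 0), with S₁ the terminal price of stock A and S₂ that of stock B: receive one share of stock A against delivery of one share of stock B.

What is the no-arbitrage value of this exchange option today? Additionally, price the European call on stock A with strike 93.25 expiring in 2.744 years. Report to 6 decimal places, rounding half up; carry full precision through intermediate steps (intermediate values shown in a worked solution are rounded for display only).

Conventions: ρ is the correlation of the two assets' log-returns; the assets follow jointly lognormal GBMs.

exchange price = 8.412562
price(stock A call K=93.25) = 24.243298

σ_eff = √(σ₁² + σ₂² − 2ρσ₁σ₂) = √(0.3687² + 0.1829² − 2·0.1909·0.3687·0.1829) = 0.379006
d₁ = (ln(S₁/S₂) + (q₂ − q₁ + σ_eff²/2)T) / (σ_eff√T) = (ln(88.42/99.07) + (0.0 − 0.0 + 0.071823)·0.8585) / 0.351169 = -0.148273
d₂ = d₁ − σ_eff√T = -0.148273 − 0.351169 = -0.499441
N(d₁) = 0.441064,  N(d₂) = 0.308734
V = S₁·e^{−q₁T}·N(d₁) − S₂·e^{−q₂T}·N(d₂) = 38.998861 − 30.586299 = 8.412562
[vanilla: stock A call K=93.25]
σ√T = 0.3687·√2.744 = 0.610752
d₁ = (ln(S/K) + (r+σ²/2)T) / (σ√T) = (ln(88.42/93.25) + (0.0514+0.3687²/2)·2.744) / 0.610752 = (-0.053186 + 0.327551) / 0.610752 = 0.449225
d₂ = d₁ − σ√T = 0.449225 − 0.610752 = -0.161528
e^{−rT} = 0.868453
N(d₁) = 0.673365,  N(d₂) = 0.435839
price = S·N(d₁) − K·e^{−rT}·N(d₂) = 59.538948 − 35.295650 = 24.243298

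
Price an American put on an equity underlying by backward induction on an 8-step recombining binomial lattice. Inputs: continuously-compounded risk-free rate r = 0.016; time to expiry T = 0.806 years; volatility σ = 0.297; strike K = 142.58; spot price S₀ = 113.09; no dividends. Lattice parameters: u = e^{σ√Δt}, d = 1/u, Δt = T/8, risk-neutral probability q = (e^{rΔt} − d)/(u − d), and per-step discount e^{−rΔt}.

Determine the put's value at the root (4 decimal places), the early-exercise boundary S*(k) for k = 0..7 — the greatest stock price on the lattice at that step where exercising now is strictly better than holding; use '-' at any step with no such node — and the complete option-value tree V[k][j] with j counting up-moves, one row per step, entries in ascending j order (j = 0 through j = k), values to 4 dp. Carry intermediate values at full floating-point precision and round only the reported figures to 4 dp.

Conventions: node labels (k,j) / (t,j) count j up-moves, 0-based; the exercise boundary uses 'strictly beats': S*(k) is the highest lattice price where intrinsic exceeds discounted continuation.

Δt=0.10075  u=1.09886  d=0.91004  q=0.48499  discount=0.99839
step 8 (expiry): payoffs max(K−S,0) = 89.3823 78.3444 65.0163 48.9228 29.4900 6.0252 0.0000 0.0000 0.0000
step 7: (k=7,j=0): S=58.4567, K−S=84.1233, hold=83.8937 ⇒ V=84.1233 exercise | (k=7,j=1): S=70.5857, K−S=71.9943, hold=71.7646 ⇒ V=71.9943 exercise | (k=7,j=2): S=85.2314, K−S=57.3486, hold=57.1189 ⇒ V=57.3486 exercise | (k=7,j=3): S=102.9160, K−S=39.6640, hold=39.4344 ⇒ V=39.6640 exercise | (k=7,j=4): S=124.2698, K−S=18.3102, hold=18.0805 ⇒ V=18.3102 exercise | (k=7,j=5): S=150.0543, K−S=0.0000, hold=3.0980 ⇒ V=3.0980 continue | (k=7,j=6): S=181.1889, K−S=0.0000, hold=0.0000 ⇒ V=0.0000 continue | (k=7,j=7): S=218.7834, K−S=0.0000, hold=0.0000 ⇒ V=0.0000 continue  boundary S*=124.2698
step 6: (k=6,j=0): S=64.2356, K−S=78.3444, hold=78.1148 ⇒ V=78.3444 exercise | (k=6,j=1): S=77.5637, K−S=65.0163, hold=64.7867 ⇒ V=65.0163 exercise | (k=6,j=2): S=93.6572, K−S=48.9228, hold=48.6931 ⇒ V=48.9228 exercise | (k=6,j=3): S=113.0900, K−S=29.4900, hold=29.2603 ⇒ V=29.4900 exercise | (k=6,j=4): S=136.5548, K−S=6.0252, hold=10.9148 ⇒ V=10.9148 continue | (k=6,j=5): S=164.8884, K−S=0.0000, hold=1.5929 ⇒ V=1.5929 continue | (k=6,j=6): S=199.1008, K−S=0.0000, hold=0.0000 ⇒ V=0.0000 continue  boundary S*=113.0900
step 5: (k=5,j=0): S=70.5857, K−S=71.9943, hold=71.7646 ⇒ V=71.9943 exercise | (k=5,j=1): S=85.2314, K−S=57.3486, hold=57.1189 ⇒ V=57.3486 exercise | (k=5,j=2): S=102.9160, K−S=39.6640, hold=39.4344 ⇒ V=39.6640 exercise | (k=5,j=3): S=124.2698, K−S=18.3102, hold=20.4481 ⇒ V=20.4481 continue | (k=5,j=4): S=150.0543, K−S=0.0000, hold=6.3834 ⇒ V=6.3834 continue | (k=5,j=5): S=181.1889, K−S=0.0000, hold=0.8190 ⇒ V=0.8190 continue  boundary S*=102.9160
step 4: (k=4,j=0): S=77.5637, K−S=65.0163, hold=64.7867 ⇒ V=65.0163 exercise | (k=4,j=1): S=93.6572, K−S=48.9228, hold=48.6931 ⇒ V=48.9228 exercise | (k=4,j=2): S=113.0900, K−S=29.4900, hold=30.2956 ⇒ V=30.2956 continue | (k=4,j=3): S=136.5548, K−S=6.0252, hold=13.6049 ⇒ V=13.6049 continue | (k=4,j=4): S=164.8884, K−S=0.0000, hold=3.6788 ⇒ V=3.6788 continue  boundary S*=93.6572
step 3: (k=3,j=0): S=85.2314, K−S=57.3486, hold=57.1189 ⇒ V=57.3486 exercise | (k=3,j=1): S=102.9160, K−S=39.6640, hold=39.8244 ⇒ V=39.8244 continue | (k=3,j=2): S=124.2698, K−S=18.3102, hold=22.1649 ⇒ V=22.1649 continue | (k=3,j=3): S=150.0543, K−S=0.0000, hold=8.7766 ⇒ V=8.7766 continue  boundary S*=85.2314
step 2: (k=2,j=0): S=93.6572, K−S=48.9228, hold=48.7708 ⇒ V=48.9228 exercise | (k=2,j=1): S=113.0900, K−S=29.4900, hold=31.2093 ⇒ V=31.2093 continue | (k=2,j=2): S=136.5548, K−S=6.0252, hold=15.6465 ⇒ V=15.6465 continue  boundary S*=93.6572
step 1: (k=1,j=0): S=102.9160, K−S=39.6640, hold=40.2669 ⇒ V=40.2669 continue | (k=1,j=1): S=124.2698, K−S=18.3102, hold=23.6233 ⇒ V=23.6233 continue  boundary S*=-
step 0: (k=0,j=0): S=113.0900, K−S=29.4900, hold=32.1430 ⇒ V=32.1430 continue  boundary S*=-

price = 32.1430
boundary = - - 93.6572 85.2314 93.6572 102.9160 113.0900 124.2698
tree:
32.1430
40.2669 23.6233
48.9228 31.2093 15.6465
57.3486 39.8244 22.1649 8.7766
65.0163 48.9228 30.2956 13.6049 3.6788
71.9943 57.3486 39.6640 20.4481 6.3834 0.8190
78.3444 65.0163 48.9228 29.4900 10.9148 1.5929 0.0000
84.1233 71.9943 57.3486 39.6640 18.3102 3.0980 0.0000 0.0000
89.3823 78.3444 65.0163 48.9228 29.4900 6.0252 0.0000 0.0000 0.0000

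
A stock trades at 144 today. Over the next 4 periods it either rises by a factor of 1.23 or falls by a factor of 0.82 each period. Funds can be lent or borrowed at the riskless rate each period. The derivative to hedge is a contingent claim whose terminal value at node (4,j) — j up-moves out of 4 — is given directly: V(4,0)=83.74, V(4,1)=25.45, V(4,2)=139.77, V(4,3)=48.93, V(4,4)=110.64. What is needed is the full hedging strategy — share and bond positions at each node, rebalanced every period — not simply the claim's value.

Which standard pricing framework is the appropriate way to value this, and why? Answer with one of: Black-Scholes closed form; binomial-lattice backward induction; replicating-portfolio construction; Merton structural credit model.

framework: replicating-portfolio construction

Key observation: since the answer must list Δ and B at each node of the 1.23/0.82 lattice on 144, the replicating-portfolio method — solving the two-state system at every node — is the one that applies.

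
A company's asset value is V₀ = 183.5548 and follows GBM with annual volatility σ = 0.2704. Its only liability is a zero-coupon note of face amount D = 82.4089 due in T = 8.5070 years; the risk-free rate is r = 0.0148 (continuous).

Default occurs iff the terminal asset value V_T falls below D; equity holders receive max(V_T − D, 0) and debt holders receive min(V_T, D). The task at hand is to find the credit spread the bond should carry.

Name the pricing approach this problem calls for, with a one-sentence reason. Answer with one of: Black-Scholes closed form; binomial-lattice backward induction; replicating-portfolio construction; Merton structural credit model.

framework: Merton structural credit model

Key observation: the asked-for credit quantity lives on the firm's capital structure — asset value, asset volatility, debt face 82.4089 — which is the structural model's domain.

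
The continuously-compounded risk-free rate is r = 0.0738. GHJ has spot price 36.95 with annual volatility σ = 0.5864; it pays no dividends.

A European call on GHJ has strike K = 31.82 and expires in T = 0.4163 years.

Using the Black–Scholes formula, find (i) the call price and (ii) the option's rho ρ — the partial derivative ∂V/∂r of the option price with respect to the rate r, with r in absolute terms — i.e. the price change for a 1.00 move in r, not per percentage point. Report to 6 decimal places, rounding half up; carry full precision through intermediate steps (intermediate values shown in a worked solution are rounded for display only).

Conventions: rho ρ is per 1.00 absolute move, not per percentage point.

price = 8.691120
ρ = 7.874202

σ√T = 0.5864·√0.4163 = 0.378353
d₁ = (ln(S/K) + (r+σ²/2)T) / (σ√T) = (ln(36.95/31.82) + (0.0738+0.5864²/2)·0.4163) / 0.378353 = (0.149471 + 0.102298) / 0.378353 = 0.665434
d₂ = d₁ − σ√T = 0.665434 − 0.378353 = 0.287081
e^{−rT} = 0.969744
N(d₁) = 0.747114,  N(d₂) = 0.612975
Call price V = S·N(d₁) − K·e^{−rT}·N(d₂) = 27.605848 − 18.914729 = 8.691120
ρ = K·T·e^{−rT}·N(d₂) = 7.874202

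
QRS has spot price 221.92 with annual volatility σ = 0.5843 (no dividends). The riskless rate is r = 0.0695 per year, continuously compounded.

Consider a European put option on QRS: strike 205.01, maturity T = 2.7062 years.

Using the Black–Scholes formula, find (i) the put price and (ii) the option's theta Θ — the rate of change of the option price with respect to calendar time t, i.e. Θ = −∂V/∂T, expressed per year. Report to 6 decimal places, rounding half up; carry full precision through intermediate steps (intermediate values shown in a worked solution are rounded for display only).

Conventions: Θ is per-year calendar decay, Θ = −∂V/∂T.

σ√T = 0.5843·√2.7062 = 0.961205
d₁ = (ln(S/K) + (r+σ²/2)T) / (σ√T) = (ln(221.92/205.01) + (0.0695+0.5843²/2)·2.7062) / 0.961205 = (0.079258 + 0.650038) / 0.961205 = 0.758732
d₂ = d₁ − σ√T = 0.758732 − 0.961205 = -0.202473
e^{−rT} = 0.828548
N(−d₁) = 0.224007,  N(−d₂) = 0.580227
Put price V = K·e^{−rT}·N(−d₂) − S·N(−d₁) = 98.557604 − 49.711542 = 48.846062
φ(d₁) = (1/√(2π))·e^{−d₁²/2} = 0.299160
Θ = −S·φ(d₁)·σ/(2√T) + r·K·e^{−rT}·N(−d₂) = −11.790346 + 6.849753 = -4.940592

price = 48.846062
Θ = -4.940592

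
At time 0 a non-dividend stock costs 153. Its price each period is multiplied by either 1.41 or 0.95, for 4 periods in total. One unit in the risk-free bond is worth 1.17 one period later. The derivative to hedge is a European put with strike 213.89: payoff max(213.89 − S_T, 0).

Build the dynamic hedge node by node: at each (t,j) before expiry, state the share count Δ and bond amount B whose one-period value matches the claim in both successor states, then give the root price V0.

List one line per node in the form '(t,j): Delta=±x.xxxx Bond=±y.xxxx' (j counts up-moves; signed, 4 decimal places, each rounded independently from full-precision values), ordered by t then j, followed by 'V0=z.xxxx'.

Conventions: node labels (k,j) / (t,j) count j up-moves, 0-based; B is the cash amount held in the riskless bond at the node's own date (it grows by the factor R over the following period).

(0,0): Delta=-0.1763 Bond=34.6924
(1,0): Delta=-0.3372 Bond=63.9828
(1,1): Delta=-0.0580 Bond=15.0708
(2,0): Delta=-0.6098 Bond=112.5014
(2,1): Delta=-0.1368 Bond=33.7963
(2,2): Delta=0.0000 Bond=0.0000
(3,0): Delta=-1.0000 Bond=182.8120
(3,1): Delta=-0.3230 Bond=75.7881
(3,2): Delta=0.0000 Bond=0.0000
(3,3): Delta=0.0000 Bond=0.0000
V0=7.7244

The replicating-portfolio and risk-neutral prices coincide; use p* = (1.17−0.95)/(1.41−0.95) = 0.4783 for the latter.
Payoffs at expiry: V(4,0)=89.2705, V(4,1)=28.9285, V(4,2)=0.0000, V(4,3)=0.0000, V(4,4)=0.0000
Node (3,0) S=131.1784: V=(p*·28.9285+(1−p*)·89.2705)/1.17=51.6336; Δ=(28.9285−89.2705)/(184.9615−124.6195)=-1.0000; B=V−Δ·S=182.8120
Node (3,1) S=194.6963: V=(p*·0.0000+(1−p*)·28.9285)/1.17=12.9001; Δ=(0.0000−28.9285)/(274.5218−184.9615)=-0.3230; B=V−Δ·S=75.7881
Node (3,2) S=288.9703: V=(p*·0.0000+(1−p*)·0.0000)/1.17=0.0000; Δ=(0.0000−0.0000)/(407.4482−274.5218)=0.0000; B=V−Δ·S=0.0000
Node (3,3) S=428.8928: V=(p*·0.0000+(1−p*)·0.0000)/1.17=0.0000; Δ=(0.0000−0.0000)/(604.7389−407.4482)=0.0000; B=V−Δ·S=0.0000
Node (2,0) S=138.0825: V=(p*·12.9001+(1−p*)·51.6336)/1.17=28.2982; Δ=(12.9001−51.6336)/(194.6963−131.1784)=-0.6098; B=V−Δ·S=112.5014
Node (2,1) S=204.9435: V=(p*·0.0000+(1−p*)·12.9001)/1.17=5.7526; Δ=(0.0000−12.9001)/(288.9703−194.6963)=-0.1368; B=V−Δ·S=33.7963
Node (2,2) S=304.1793: V=(p*·0.0000+(1−p*)·0.0000)/1.17=0.0000; Δ=(0.0000−0.0000)/(428.8928−288.9703)=0.0000; B=V−Δ·S=0.0000
Node (1,0) S=145.3500: V=(p*·5.7526+(1−p*)·28.2982)/1.17=14.9705; Δ=(5.7526−28.2982)/(204.9435−138.0825)=-0.3372; B=V−Δ·S=63.9828
Node (1,1) S=215.7300: V=(p*·0.0000+(1−p*)·5.7526)/1.17=2.5652; Δ=(0.0000−5.7526)/(304.1793−204.9435)=-0.0580; B=V−Δ·S=15.0708
Node (0,0) S=153.0000: V=(p*·2.5652+(1−p*)·14.9705)/1.17=7.7244; Δ=(2.5652−14.9705)/(215.7300−145.3500)=-0.1763; B=V−Δ·S=34.6924
Sanity check at the root: Δ(0,0)·S0 + B(0,0) reproduces V0 = 7.7244.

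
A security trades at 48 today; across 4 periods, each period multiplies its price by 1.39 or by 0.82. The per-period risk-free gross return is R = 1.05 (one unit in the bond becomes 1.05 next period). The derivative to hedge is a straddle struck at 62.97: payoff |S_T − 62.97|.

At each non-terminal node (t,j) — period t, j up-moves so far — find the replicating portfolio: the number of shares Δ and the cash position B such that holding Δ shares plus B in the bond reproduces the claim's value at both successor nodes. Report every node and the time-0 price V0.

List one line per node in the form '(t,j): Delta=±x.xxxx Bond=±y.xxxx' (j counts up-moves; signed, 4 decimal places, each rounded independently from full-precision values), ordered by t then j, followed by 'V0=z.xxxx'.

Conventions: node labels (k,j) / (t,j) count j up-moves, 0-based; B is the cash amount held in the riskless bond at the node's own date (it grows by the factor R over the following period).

The replicating-portfolio and risk-neutral prices coincide; use p* = (1.05−0.82)/(1.39−0.82) = 0.4035 for the latter.
Terminal payoffs: V(4,0)=41.2682, V(4,1)=26.1827, V(4,2)=0.6111, V(4,3)=42.7360, V(4,4)=116.2145
  t=3,j=0: stock 26.4657 → up 36.7873 (V=26.1827), down 21.7018 (V=41.2682). Price 33.5058; hedge Δ=-1.0000, bond B=59.9714.
  t=3,j=1: stock 44.8625 → up 62.3589 (V=0.6111), down 36.7873 (V=26.1827). Price 15.1089; hedge Δ=-1.0000, bond B=59.9714.
  t=3,j=2: stock 76.0475 → up 105.7060 (V=42.7360), down 62.3589 (V=0.6111). Price 16.7703; hedge Δ=0.9718, bond B=-57.1330.
  t=3,j=3: stock 128.9097 → up 179.1845 (V=116.2145), down 105.7060 (V=42.7360). Price 68.9383; hedge Δ=1.0000, bond B=-59.9714.
  t=2,j=0: stock 32.2752 → up 44.8625 (V=15.1089), down 26.4657 (V=33.5058). Price 24.8404; hedge Δ=-1.0000, bond B=57.1156.
  t=2,j=1: stock 54.7104 → up 76.0475 (V=16.7703), down 44.8625 (V=15.1089). Price 15.0279; hedge Δ=0.0533, bond B=12.1131.
  t=2,j=2: stock 92.7408 → up 128.9097 (V=68.9383), down 76.0475 (V=16.7703). Price 36.0196; hedge Δ=0.9869, bond B=-55.5032.
  t=1,j=0: stock 39.3600 → up 54.7104 (V=15.0279), down 32.2752 (V=24.8404). Price 19.8867; hedge Δ=-0.4374, bond B=37.1017.
  t=1,j=1: stock 66.7200 → up 92.7408 (V=36.0196), down 54.7104 (V=15.0279). Price 22.3793; hedge Δ=0.5520, bond B=-14.4482.
  t=0,j=0: stock 48.0000 → up 66.7200 (V=22.3793), down 39.3600 (V=19.8867). Price 19.8976; hedge Δ=0.0911, bond B=15.5246.
Sanity check at the root: Δ(0,0)·S0 + B(0,0) reproduces V0 = 19.8976.

(0,0): Delta=0.0911 Bond=15.5246
(1,0): Delta=-0.4374 Bond=37.1017
(1,1): Delta=0.5520 Bond=-14.4482
(2,0): Delta=-1.0000 Bond=57.1156
(2,1): Delta=0.0533 Bond=12.1131
(2,2): Delta=0.9869 Bond=-55.5032
(3,0): Delta=-1.0000 Bond=59.9714
(3,1): Delta=-1.0000 Bond=59.9714
(3,2): Delta=0.9718 Bond=-57.1330
(3,3): Delta=1.0000 Bond=-59.9714
V0=19.8976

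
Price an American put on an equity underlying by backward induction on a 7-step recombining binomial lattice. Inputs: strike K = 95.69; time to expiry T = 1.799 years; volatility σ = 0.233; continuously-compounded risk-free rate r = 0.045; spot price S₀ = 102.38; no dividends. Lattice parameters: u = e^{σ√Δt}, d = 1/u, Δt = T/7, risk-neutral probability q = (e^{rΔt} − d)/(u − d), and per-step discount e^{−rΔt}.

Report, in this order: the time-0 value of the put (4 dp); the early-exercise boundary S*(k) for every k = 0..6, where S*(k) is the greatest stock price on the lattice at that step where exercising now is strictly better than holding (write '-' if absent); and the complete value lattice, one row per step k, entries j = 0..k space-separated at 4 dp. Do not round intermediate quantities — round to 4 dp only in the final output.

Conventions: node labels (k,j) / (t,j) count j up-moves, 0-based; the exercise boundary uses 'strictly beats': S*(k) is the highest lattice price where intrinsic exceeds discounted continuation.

Δt=0.25700  u=1.12538  d=0.88859  q=0.51963  discount=0.98850
step 7 (expiry): payoffs max(K−S,0) = 50.9059 38.9719 23.8578 4.7162 0.0000 0.0000 0.0000 0.0000
step 6: (k=6,j=0): S=50.3991, K−S=45.2909, hold=44.1906 ⇒ V=45.2909 exercise | (k=6,j=1): S=63.8293, K−S=31.8607, hold=30.7604 ⇒ V=31.8607 exercise | (k=6,j=2): S=80.8384, K−S=14.8516, hold=13.7513 ⇒ V=14.8516 exercise | (k=6,j=3): S=102.3800, K−S=0.0000, hold=2.2395 ⇒ V=2.2395 continue | (k=6,j=4): S=129.6620, K−S=0.0000, hold=0.0000 ⇒ V=0.0000 continue | (k=6,j=5): S=164.2140, K−S=0.0000, hold=0.0000 ⇒ V=0.0000 continue | (k=6,j=6): S=207.9733, K−S=0.0000, hold=0.0000 ⇒ V=0.0000 continue  boundary S*=80.8384
step 5: (k=5,j=0): S=56.7181, K−S=38.9719, hold=37.8717 ⇒ V=38.9719 exercise | (k=5,j=1): S=71.8322, K−S=23.8578, hold=22.7576 ⇒ V=23.8578 exercise | (k=5,j=2): S=90.9738, K−S=4.7162, hold=8.2026 ⇒ V=8.2026 continue | (k=5,j=3): S=115.2163, K−S=0.0000, hold=1.0634 ⇒ V=1.0634 continue | (k=5,j=4): S=145.9188, K−S=0.0000, hold=0.0000 ⇒ V=0.0000 continue | (k=5,j=5): S=184.8029, K−S=0.0000, hold=0.0000 ⇒ V=0.0000 continue  boundary S*=71.8322
step 4: (k=4,j=0): S=63.8293, K−S=31.8607, hold=30.7604 ⇒ V=31.8607 exercise | (k=4,j=1): S=80.8384, K−S=14.8516, hold=15.5421 ⇒ V=15.5421 continue | (k=4,j=2): S=102.3800, K−S=0.0000, hold=4.4412 ⇒ V=4.4412 continue | (k=4,j=3): S=129.6620, K−S=0.0000, hold=0.5050 ⇒ V=0.5050 continue | (k=4,j=4): S=164.2140, K−S=0.0000, hold=0.0000 ⇒ V=0.0000 continue  boundary S*=63.8293
step 3: (k=3,j=0): S=71.8322, K−S=23.8578, hold=23.1123 ⇒ V=23.8578 exercise | (k=3,j=1): S=90.9738, K−S=4.7162, hold=9.6614 ⇒ V=9.6614 continue | (k=3,j=2): S=115.2163, K−S=0.0000, hold=2.3683 ⇒ V=2.3683 continue | (k=3,j=3): S=145.9188, K−S=0.0000, hold=0.2398 ⇒ V=0.2398 continue  boundary S*=71.8322
step 2: (k=2,j=0): S=80.8384, K−S=14.8516, hold=16.2915 ⇒ V=16.2915 continue | (k=2,j=1): S=102.3800, K−S=0.0000, hold=5.8042 ⇒ V=5.8042 continue | (k=2,j=2): S=129.6620, K−S=0.0000, hold=1.2477 ⇒ V=1.2477 continue  boundary S*=-
step 1: (k=1,j=0): S=90.9738, K−S=4.7162, hold=10.7173 ⇒ V=10.7173 continue | (k=1,j=1): S=115.2163, K−S=0.0000, hold=3.3970 ⇒ V=3.3970 continue  boundary S*=-
step 0: (k=0,j=0): S=102.3800, K−S=0.0000, hold=6.8340 ⇒ V=6.8340 continue  boundary S*=-

price = 6.8340
boundary = - - - 71.8322 63.8293 71.8322 80.8384
tree:
6.8340
10.7173 3.3970
16.2915 5.8042 1.2477
23.8578 9.6614 2.3683 0.2398
31.8607 15.5421 4.4412 0.5050 0.0000
38.9719 23.8578 8.2026 1.0634 0.0000 0.0000
45.2909 31.8607 14.8516 2.2395 0.0000 0.0000 0.0000
50.9059 38.9719 23.8578 4.7162 0.0000 0.0000 0.0000 0.0000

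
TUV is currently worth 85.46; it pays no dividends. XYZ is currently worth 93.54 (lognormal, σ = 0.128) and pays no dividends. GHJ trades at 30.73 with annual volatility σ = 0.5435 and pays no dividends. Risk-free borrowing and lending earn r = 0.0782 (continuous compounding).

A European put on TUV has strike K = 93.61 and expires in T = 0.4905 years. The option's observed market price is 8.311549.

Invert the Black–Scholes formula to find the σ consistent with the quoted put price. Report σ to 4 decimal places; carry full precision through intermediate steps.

sigma = 0.2328

At σ = 0.2328 the Black–Scholes value reproduces the quote:
σ√T = 0.2328·√0.4905 = 0.163043
d₁ = (ln(S/K) + (r+σ²/2)T) / (σ√T) = (ln(85.46/93.61) + (0.0782+0.2328²/2)·0.4905) / 0.163043 = (-0.091089 + 0.051649) / 0.163043 = -0.241900
d₂ = d₁ − σ√T = -0.241900 − 0.163043 = -0.404943
e^{−rT} = 0.962369
N(−d₁) = 0.595571,  N(−d₂) = 0.657240
V = K·e^{−rT}·N(−d₂) − S·N(−d₁) = 59.209067 − 50.897518 = 8.311549 (equal to the quote); since ∂V/∂σ > 0 for all σ, the implied volatility is unique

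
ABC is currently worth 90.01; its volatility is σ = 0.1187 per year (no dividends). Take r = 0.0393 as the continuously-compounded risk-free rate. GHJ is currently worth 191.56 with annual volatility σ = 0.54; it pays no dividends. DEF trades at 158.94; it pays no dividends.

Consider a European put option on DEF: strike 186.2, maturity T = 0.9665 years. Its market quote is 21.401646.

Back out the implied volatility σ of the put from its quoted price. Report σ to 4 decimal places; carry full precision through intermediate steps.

sigma = 0.1060

At σ = 0.1060 the Black–Scholes value reproduces the quote:
σ√T = 0.106·√0.9665 = 0.104209
d₁ = (ln(S/K) + (r+σ²/2)T) / (σ√T) = (ln(158.94/186.2) + (0.0393+0.106²/2)·0.9665) / 0.104209 = (-0.158295 + 0.043413) / 0.104209 = -1.102409
d₂ = d₁ − σ√T = -1.102409 − 0.104209 = -1.206618
e^{−rT} = 0.962729
N(−d₁) = 0.864858,  N(−d₂) = 0.886210
V = K·e^{−rT}·N(−d₂) − S·N(−d₁) = 158.862181 − 137.460536 = 21.401646 (equal to the quote); since ∂V/∂σ > 0 for all σ, the implied volatility is unique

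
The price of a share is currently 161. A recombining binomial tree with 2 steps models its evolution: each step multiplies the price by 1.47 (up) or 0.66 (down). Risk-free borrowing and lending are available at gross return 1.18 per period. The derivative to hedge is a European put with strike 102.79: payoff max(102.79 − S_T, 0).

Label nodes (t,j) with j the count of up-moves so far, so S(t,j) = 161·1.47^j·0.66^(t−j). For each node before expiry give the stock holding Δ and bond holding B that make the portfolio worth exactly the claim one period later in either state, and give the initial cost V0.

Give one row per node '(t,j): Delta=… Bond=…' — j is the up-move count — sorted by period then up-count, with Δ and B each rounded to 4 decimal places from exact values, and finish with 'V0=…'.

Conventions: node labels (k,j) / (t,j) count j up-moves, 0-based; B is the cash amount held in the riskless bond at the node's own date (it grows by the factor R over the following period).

No-arbitrage ⇒ martingale measure with p* = (R−d)/(u−d) = 0.6420.
Terminal payoffs: V(2,0)=32.6584, V(2,1)=0.0000, V(2,2)=0.0000
(1,0): S=106.2600. Δ = (V_up−V_dn)/(S_up−S_dn) = (0.0000−32.6584)/(156.2022−70.1316) = -0.3794. V = [p*·0.0000 + (1−p*)·32.6584]/1.18 = 9.9089. B = V − Δ·S = 50.2279.
(1,1): S=236.6700. Δ = (V_up−V_dn)/(S_up−S_dn) = (0.0000−0.0000)/(347.9049−156.2022) = 0.0000. V = [p*·0.0000 + (1−p*)·0.0000]/1.18 = 0.0000. B = V − Δ·S = 0.0000.
(0,0): S=161.0000. Δ = (V_up−V_dn)/(S_up−S_dn) = (0.0000−9.9089)/(236.6700−106.2600) = -0.0760. V = [p*·0.0000 + (1−p*)·9.9089]/1.18 = 3.0065. B = V − Δ·S = 15.2397.
Verification: the root portfolio costs Δ(0,0)·S0 + B(0,0) = 3.0065, matching V0.

(0,0): Delta=-0.0760 Bond=15.2397
(1,0): Delta=-0.3794 Bond=50.2279
(1,1): Delta=0.0000 Bond=0.0000
V0=3.0065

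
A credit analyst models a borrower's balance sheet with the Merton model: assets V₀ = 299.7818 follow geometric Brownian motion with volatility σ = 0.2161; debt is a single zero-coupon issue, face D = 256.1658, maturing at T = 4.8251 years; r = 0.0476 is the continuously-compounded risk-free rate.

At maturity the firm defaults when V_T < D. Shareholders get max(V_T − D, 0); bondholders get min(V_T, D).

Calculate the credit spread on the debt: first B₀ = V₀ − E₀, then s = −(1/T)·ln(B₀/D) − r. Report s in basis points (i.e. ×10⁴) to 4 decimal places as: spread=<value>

Equity is a call on the firm's assets struck at D = 256.1658:
d₁ = [ln(V₀/D) + (r + σ²/2)T] / (σ√T)
   = [ln(299.7818/256.1658) + (0.0476 + 0.5·0.2161²)·4.8251] / (0.2161·√4.8251)
   = [0.157230 + 0.342339] / 0.474688 = 1.052416
d₂ = d₁ − σ√T = 1.052416 − 0.474688 = 0.577728
N(d₁) = 0.853696,  N(d₂) = 0.718276,  e^(−rT) = 0.794792
E₀ = V₀·N(d₁) − D·e^(−rT)·N(d₂)
   = 299.7818·0.853696 − 256.1658·0.794792·0.718276 = 109.682419
B₀ = V₀ − E₀ = 299.7818 − 109.682419 = 190.099381
spread = −(1/T)·ln(B₀/D) − r = −(1/4.8251)·ln(190.099381/256.1658) − 0.0476 = 0.01421797
in basis points: 0.01421797 × 10⁴ = 142.1797 bp

spread=142.1797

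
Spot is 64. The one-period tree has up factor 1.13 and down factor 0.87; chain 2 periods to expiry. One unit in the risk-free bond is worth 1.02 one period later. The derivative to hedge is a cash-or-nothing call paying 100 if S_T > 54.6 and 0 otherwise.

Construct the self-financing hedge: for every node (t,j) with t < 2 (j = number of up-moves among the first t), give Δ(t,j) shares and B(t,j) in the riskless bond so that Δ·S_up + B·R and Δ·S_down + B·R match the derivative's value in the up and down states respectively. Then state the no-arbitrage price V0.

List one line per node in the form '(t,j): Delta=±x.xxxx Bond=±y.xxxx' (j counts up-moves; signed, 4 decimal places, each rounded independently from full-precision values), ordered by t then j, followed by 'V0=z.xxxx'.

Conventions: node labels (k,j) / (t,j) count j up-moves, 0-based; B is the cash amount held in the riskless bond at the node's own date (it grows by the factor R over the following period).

Since d<R<u, set p* = (R−d)/(u−d) = 0.5769; price each node as the discounted p*-expectation of its children.
Terminal payoffs: V(2,0)=0.0000, V(2,1)=100.0000, V(2,2)=100.0000
Node (1,0) S=55.6800: V=(p*·100.0000+(1−p*)·0.0000)/1.02=56.5611; Δ=(100.0000−0.0000)/(62.9184−48.4416)=6.9076; B=V−Δ·S=-328.0543
Node (1,1) S=72.3200: V=(p*·100.0000+(1−p*)·100.0000)/1.02=98.0392; Δ=(100.0000−100.0000)/(81.7216−62.9184)=0.0000; B=V−Δ·S=98.0392
Node (0,0) S=64.0000: V=(p*·98.0392+(1−p*)·56.5611)/1.02=78.9125; Δ=(98.0392−56.5611)/(72.3200−55.6800)=2.4927; B=V−Δ·S=-80.6187
Check: Δ(0,0)·S0 + B(0,0) = 78.9125 = V0.

(0,0): Delta=2.4927 Bond=-80.6187
(1,0): Delta=6.9076 Bond=-328.0543
(1,1): Delta=0.0000 Bond=98.0392
V0=78.9125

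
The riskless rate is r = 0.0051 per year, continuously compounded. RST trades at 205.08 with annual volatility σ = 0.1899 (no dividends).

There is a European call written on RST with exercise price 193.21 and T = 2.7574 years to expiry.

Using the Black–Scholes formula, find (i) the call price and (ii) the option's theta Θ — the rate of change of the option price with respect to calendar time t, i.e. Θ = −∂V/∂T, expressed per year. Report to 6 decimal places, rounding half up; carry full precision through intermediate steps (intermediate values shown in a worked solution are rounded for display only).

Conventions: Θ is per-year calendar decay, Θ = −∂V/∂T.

price = 32.731818
Θ = -4.848580

σ√T = 0.1899·√2.7574 = 0.315337
d₁ = (ln(S/K) + (r+σ²/2)T) / (σ√T) = (ln(205.08/193.21) + (0.0051+0.1899²/2)·2.7574) / 0.315337 = (0.059622 + 0.063781) / 0.315337 = 0.391340
d₂ = d₁ − σ√T = 0.391340 − 0.315337 = 0.076003
e^{−rT} = 0.986036
N(d₁) = 0.652227,  N(d₂) = 0.530292
Call price V = S·N(d₁) − K·e^{−rT}·N(d₂) = 133.758706 − 101.026887 = 32.731818
φ(d₁) = (1/√(2π))·e^{−d₁²/2} = 0.369534
Θ = −S·φ(d₁)·σ/(2√T) − r·K·e^{−rT}·N(d₂) = −4.333343 − 0.515237 = -4.848580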